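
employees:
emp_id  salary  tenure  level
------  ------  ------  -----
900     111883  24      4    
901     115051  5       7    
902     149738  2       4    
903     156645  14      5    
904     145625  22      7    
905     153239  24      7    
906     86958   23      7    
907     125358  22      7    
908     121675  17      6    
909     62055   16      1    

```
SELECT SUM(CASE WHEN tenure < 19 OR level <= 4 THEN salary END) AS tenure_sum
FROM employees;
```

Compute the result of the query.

717047

emp_id=900: ✓ → 111883
emp_id=901: ✓ → 115051
emp_id=902: ✓ → 149738
emp_id=903: ✓ → 156645
emp_id=904: ✗
emp_id=905: ✗
emp_id=906: ✗
emp_id=907: ✗
emp_id=908: ✓ → 121675
emp_id=909: ✓ → 62055
tenure_sum = 111883 + 115051 + 149738 + 156645 + 121675 + 62055 = 717047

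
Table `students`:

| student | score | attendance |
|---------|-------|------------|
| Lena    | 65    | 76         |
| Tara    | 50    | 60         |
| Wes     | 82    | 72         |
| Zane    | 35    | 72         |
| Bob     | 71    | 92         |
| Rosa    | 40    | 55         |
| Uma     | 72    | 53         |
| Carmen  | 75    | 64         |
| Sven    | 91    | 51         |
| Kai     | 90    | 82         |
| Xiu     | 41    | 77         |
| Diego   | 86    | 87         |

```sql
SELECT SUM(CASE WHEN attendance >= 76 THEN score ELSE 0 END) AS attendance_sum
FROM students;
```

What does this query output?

student=Lena: ✓ → 65
student=Tara: ✗
student=Wes: ✗
student=Zane: ✗
student=Bob: ✓ → 71
student=Rosa: ✗
student=Uma: ✗
student=Carmen: ✗
student=Sven: ✗
student=Kai: ✓ → 90
student=Xiu: ✓ → 41
student=Diego: ✓ → 86
attendance_sum = 65 + 71 + 90 + 41 + 86 = 353

353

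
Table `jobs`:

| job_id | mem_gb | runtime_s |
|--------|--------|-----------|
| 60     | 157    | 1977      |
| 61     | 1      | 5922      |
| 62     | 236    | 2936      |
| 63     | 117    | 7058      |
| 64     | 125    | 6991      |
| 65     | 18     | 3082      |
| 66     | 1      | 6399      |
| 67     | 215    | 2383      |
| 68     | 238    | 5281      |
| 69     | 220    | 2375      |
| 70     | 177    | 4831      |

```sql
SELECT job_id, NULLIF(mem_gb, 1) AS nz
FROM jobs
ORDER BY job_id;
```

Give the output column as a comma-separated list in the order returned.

job_id=60: mem_gb=157 vs 1: differ → 157
job_id=61: mem_gb=1 vs 1: equal → NULL
job_id=62: mem_gb=236 vs 1: differ → 236
job_id=63: mem_gb=117 vs 1: differ → 117
job_id=64: mem_gb=125 vs 1: differ → 125
job_id=65: mem_gb=18 vs 1: differ → 18
job_id=66: mem_gb=1 vs 1: equal → NULL
job_id=67: mem_gb=215 vs 1: differ → 215
job_id=68: mem_gb=238 vs 1: differ → 238
job_id=69: mem_gb=220 vs 1: differ → 220
job_id=70: mem_gb=177 vs 1: differ → 177

157, NULL, 236, 117, 125, 18, NULL, 215, 238, 220, 177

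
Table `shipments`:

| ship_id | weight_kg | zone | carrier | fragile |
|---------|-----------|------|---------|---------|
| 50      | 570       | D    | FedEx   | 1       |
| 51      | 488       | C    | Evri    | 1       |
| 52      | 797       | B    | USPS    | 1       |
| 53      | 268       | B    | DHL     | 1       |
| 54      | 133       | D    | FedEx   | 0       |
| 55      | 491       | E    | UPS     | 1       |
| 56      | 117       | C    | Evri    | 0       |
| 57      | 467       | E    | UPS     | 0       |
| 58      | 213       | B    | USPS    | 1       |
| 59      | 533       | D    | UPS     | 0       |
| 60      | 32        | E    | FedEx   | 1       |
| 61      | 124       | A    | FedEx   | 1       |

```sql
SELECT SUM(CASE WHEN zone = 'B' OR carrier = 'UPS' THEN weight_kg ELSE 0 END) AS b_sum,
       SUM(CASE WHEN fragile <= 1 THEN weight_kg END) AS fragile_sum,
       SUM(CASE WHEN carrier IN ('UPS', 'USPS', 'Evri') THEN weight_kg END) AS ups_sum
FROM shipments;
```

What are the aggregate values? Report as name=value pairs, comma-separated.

b_sum=2769, fragile_sum=4233, ups_sum=3106

[b_sum: zone = 'B' OR carrier = 'UPS']
ship_id=50: ✗
ship_id=51: ✗
ship_id=52: ✓ → 797
ship_id=53: ✓ → 268
ship_id=54: ✗
ship_id=55: ✓ → 491
ship_id=56: ✗
ship_id=57: ✓ → 467
ship_id=58: ✓ → 213
ship_id=59: ✓ → 533
ship_id=60: ✗
ship_id=61: ✗
b_sum = 797 + 268 + 491 + 467 + 213 + 533 = 2769
—
[fragile_sum: fragile <= 1]
ship_id=50: ✓ → 570
ship_id=51: ✓ → 488
ship_id=52: ✓ → 797
ship_id=53: ✓ → 268
ship_id=54: ✓ → 133
ship_id=55: ✓ → 491
ship_id=56: ✓ → 117
ship_id=57: ✓ → 467
ship_id=58: ✓ → 213
ship_id=59: ✓ → 533
ship_id=60: ✓ → 32
ship_id=61: ✓ → 124
fragile_sum = 570 + 488 + 797 + 268 + 133 + 491 + 117 + 467 + 213 + 533 + 32 + 124 = 4233
—
[ups_sum: carrier IN ('UPS', 'USPS', 'Evri')]
ship_id=50: ✗
ship_id=51: ✓ → 488
ship_id=52: ✓ → 797
ship_id=53: ✗
ship_id=54: ✗
ship_id=55: ✓ → 491
ship_id=56: ✓ → 117
ship_id=57: ✓ → 467
ship_id=58: ✓ → 213
ship_id=59: ✓ → 533
ship_id=60: ✗
ship_id=61: ✗
ups_sum = 488 + 797 + 491 + 117 + 467 + 213 + 533 = 3106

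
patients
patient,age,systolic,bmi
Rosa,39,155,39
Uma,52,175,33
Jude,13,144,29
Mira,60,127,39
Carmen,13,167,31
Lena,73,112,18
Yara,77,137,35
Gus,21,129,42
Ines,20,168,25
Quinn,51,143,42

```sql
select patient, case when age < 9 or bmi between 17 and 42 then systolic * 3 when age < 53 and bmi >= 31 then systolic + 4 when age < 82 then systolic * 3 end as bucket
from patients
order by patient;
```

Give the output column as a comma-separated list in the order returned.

patient=Carmen: age < 9 or bmi between 17 and 42 → 501
patient=Gus: age < 9 or bmi between 17 and 42 → 387
patient=Ines: age < 9 or bmi between 17 and 42 → 504
patient=Jude: age < 9 or bmi between 17 and 42 → 432
patient=Lena: age < 9 or bmi between 17 and 42 → 336
patient=Mira: age < 9 or bmi between 17 and 42 → 381
patient=Quinn: age < 9 or bmi between 17 and 42 → 429
patient=Rosa: age < 9 or bmi between 17 and 42 → 465
patient=Uma: age < 9 or bmi between 17 and 42 → 525
patient=Yara: age < 9 or bmi between 17 and 42 → 411

501, 387, 504, 432, 336, 381, 429, 465, 525, 411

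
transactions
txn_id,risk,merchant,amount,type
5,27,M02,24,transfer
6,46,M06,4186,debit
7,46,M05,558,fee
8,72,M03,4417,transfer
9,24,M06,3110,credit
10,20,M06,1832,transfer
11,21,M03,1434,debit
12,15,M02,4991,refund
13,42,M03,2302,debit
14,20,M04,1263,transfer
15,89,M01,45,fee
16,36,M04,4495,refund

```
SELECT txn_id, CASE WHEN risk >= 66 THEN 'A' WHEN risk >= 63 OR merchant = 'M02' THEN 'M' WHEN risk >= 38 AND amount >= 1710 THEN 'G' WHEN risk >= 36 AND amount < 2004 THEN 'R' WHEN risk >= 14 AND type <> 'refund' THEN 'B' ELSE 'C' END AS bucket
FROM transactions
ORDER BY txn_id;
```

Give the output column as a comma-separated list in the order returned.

txn_id=5: risk >= 63 OR merchant = 'M02' → M
txn_id=6: risk >= 38 AND amount >= 1710 → G
txn_id=7: risk >= 36 AND amount < 2004 → R
txn_id=8: risk >= 66 → A
txn_id=9: risk >= 14 AND type <> 'refund' → B
txn_id=10: risk >= 14 AND type <> 'refund' → B
txn_id=11: risk >= 14 AND type <> 'refund' → B
txn_id=12: risk >= 63 OR merchant = 'M02' → M
txn_id=13: risk >= 38 AND amount >= 1710 → G
txn_id=14: risk >= 14 AND type <> 'refund' → B
txn_id=15: risk >= 66 → A
txn_id=16: ELSE → C

M, G, R, A, B, B, B, M, G, B, A, C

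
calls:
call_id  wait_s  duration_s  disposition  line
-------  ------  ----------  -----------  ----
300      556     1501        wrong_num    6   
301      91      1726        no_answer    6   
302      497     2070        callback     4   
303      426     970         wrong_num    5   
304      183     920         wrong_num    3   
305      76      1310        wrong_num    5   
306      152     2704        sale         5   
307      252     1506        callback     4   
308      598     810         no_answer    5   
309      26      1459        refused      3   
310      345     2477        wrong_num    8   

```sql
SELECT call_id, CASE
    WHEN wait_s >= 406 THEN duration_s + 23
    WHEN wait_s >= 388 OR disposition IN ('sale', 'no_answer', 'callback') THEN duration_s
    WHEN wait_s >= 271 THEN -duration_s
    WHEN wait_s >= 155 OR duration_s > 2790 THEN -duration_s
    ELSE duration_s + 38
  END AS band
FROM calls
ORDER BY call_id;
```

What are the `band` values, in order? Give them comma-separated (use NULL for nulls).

call_id=300: wait_s >= 406 → 1524
call_id=301: wait_s >= 388 OR disposition IN ('sale', 'no_answer', 'callback') → 1726
call_id=302: wait_s >= 406 → 2093
call_id=303: wait_s >= 406 → 993
call_id=304: wait_s >= 155 OR duration_s > 2790 → -920
call_id=305: ELSE → 1348
call_id=306: wait_s >= 388 OR disposition IN ('sale', 'no_answer', 'callback') → 2704
call_id=307: wait_s >= 388 OR disposition IN ('sale', 'no_answer', 'callback') → 1506
call_id=308: wait_s >= 406 → 833
call_id=309: ELSE → 1497
call_id=310: wait_s >= 271 → -2477

1524, 1726, 2093, 993, -920, 1348, 2704, 1506, 833, 1497, -2477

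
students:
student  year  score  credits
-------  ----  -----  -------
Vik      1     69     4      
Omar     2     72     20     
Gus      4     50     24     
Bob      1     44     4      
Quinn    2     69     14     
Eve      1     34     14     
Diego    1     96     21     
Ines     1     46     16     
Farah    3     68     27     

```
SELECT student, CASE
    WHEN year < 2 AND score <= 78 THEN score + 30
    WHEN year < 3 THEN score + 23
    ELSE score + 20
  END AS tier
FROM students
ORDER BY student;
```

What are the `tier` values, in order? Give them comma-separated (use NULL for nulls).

74, 119, 64, 88, 70, 76, 95, 92, 99

student=Bob: year < 2 AND score <= 78 → 74
student=Diego: year < 3 → 119
student=Eve: year < 2 AND score <= 78 → 64
student=Farah: ELSE → 88
student=Gus: ELSE → 70
student=Ines: year < 2 AND score <= 78 → 76
student=Omar: year < 3 → 95
student=Quinn: year < 3 → 92
student=Vik: year < 2 AND score <= 78 → 99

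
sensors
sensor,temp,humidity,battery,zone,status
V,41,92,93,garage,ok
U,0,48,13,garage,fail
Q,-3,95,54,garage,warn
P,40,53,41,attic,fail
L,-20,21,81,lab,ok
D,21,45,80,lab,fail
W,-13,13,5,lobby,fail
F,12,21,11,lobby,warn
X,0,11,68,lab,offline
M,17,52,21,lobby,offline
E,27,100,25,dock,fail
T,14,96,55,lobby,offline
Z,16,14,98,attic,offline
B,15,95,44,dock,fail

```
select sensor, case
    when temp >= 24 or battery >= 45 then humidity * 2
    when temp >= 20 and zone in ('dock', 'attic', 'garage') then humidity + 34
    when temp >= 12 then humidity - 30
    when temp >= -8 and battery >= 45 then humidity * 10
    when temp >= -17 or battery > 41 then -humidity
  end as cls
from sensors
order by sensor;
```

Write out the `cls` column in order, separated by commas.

sensor=B: temp >= 12 → 65
sensor=D: temp >= 24 or battery >= 45 → 90
sensor=E: temp >= 24 or battery >= 45 → 200
sensor=F: temp >= 12 → -9
sensor=L: temp >= 24 or battery >= 45 → 42
sensor=M: temp >= 12 → 22
sensor=P: temp >= 24 or battery >= 45 → 106
sensor=Q: temp >= 24 or battery >= 45 → 190
sensor=T: temp >= 24 or battery >= 45 → 192
sensor=U: temp >= -17 or battery > 41 → -48
sensor=V: temp >= 24 or battery >= 45 → 184
sensor=W: temp >= -17 or battery > 41 → -13
sensor=X: temp >= 24 or battery >= 45 → 22
sensor=Z: temp >= 24 or battery >= 45 → 28

65, 90, 200, -9, 42, 22, 106, 190, 192, -48, 184, -13, 22, 28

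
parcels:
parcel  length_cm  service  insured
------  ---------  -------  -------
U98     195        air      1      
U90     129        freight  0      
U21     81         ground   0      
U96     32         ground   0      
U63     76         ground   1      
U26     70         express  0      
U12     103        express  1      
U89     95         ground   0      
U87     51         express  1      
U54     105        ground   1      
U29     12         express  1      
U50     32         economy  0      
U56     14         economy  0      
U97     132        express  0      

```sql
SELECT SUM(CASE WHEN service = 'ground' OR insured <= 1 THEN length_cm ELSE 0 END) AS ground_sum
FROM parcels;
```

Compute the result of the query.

1127

parcel=U98: ✓ → 195
parcel=U90: ✓ → 129
parcel=U21: ✓ → 81
parcel=U96: ✓ → 32
parcel=U63: ✓ → 76
parcel=U26: ✓ → 70
parcel=U12: ✓ → 103
parcel=U89: ✓ → 95
parcel=U87: ✓ → 51
parcel=U54: ✓ → 105
parcel=U29: ✓ → 12
parcel=U50: ✓ → 32
parcel=U56: ✓ → 14
parcel=U97: ✓ → 132
ground_sum = 195 + 129 + 81 + 32 + 76 + 70 + 103 + 95 + 51 + 105 + 12 + 32 + 14 + 132 = 1127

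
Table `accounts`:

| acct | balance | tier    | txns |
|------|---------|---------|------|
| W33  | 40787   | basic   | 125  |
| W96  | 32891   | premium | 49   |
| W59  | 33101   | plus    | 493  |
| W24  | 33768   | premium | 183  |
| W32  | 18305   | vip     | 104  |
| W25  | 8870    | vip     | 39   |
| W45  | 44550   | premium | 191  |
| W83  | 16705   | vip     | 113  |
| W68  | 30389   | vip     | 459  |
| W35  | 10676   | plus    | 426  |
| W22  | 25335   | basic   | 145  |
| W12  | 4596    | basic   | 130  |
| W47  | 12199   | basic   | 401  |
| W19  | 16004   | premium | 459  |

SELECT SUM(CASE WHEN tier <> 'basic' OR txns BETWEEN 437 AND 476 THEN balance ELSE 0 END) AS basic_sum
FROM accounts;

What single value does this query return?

acct=W33: ✗
acct=W96: ✓ → 32891
acct=W59: ✓ → 33101
acct=W24: ✓ → 33768
acct=W32: ✓ → 18305
acct=W25: ✓ → 8870
acct=W45: ✓ → 44550
acct=W83: ✓ → 16705
acct=W68: ✓ → 30389
acct=W35: ✓ → 10676
acct=W22: ✗
acct=W12: ✗
acct=W47: ✗
acct=W19: ✓ → 16004
basic_sum = 32891 + 33101 + 33768 + 18305 + 8870 + 44550 + 16705 + 30389 + 10676 + 16004 = 245259

245259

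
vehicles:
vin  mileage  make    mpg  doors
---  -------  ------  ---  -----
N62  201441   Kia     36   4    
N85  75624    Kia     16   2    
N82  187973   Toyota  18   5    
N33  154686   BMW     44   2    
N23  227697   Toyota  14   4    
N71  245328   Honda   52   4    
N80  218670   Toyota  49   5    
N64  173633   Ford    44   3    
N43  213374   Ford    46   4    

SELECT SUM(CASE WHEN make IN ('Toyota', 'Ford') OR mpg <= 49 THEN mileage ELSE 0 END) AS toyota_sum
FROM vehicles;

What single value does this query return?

1453098

vin=N62: ✓ → 201441
vin=N85: ✓ → 75624
vin=N82: ✓ → 187973
vin=N33: ✓ → 154686
vin=N23: ✓ → 227697
vin=N71: ✗
vin=N80: ✓ → 218670
vin=N64: ✓ → 173633
vin=N43: ✓ → 213374
toyota_sum = 201441 + 75624 + 187973 + 154686 + 227697 + 218670 + 173633 + 213374 = 1453098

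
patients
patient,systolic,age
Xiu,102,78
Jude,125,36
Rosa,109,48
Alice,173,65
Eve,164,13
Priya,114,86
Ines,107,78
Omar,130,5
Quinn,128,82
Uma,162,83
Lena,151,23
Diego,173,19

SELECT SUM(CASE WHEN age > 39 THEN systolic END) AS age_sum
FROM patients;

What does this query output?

patient=Xiu: ✓ → 102
patient=Jude: ✗
patient=Rosa: ✓ → 109
patient=Alice: ✓ → 173
patient=Eve: ✗
patient=Priya: ✓ → 114
patient=Ines: ✓ → 107
patient=Omar: ✗
patient=Quinn: ✓ → 128
patient=Uma: ✓ → 162
patient=Lena: ✗
patient=Diego: ✗
age_sum = 102 + 109 + 173 + 114 + 107 + 128 + 162 = 895

895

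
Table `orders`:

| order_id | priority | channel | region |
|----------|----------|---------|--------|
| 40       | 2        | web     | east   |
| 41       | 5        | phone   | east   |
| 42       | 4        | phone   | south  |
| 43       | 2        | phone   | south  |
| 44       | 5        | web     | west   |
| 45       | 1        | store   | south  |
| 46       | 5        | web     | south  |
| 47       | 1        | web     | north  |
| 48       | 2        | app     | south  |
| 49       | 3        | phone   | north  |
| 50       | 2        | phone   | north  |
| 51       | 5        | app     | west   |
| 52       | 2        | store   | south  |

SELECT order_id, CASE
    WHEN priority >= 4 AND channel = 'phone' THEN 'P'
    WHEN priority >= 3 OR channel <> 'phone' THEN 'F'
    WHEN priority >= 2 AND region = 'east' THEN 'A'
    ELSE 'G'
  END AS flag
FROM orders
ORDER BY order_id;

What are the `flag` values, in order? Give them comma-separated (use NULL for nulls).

F, P, P, G, F, F, F, F, F, F, G, F, F

order_id=40: priority >= 3 OR channel <> 'phone' → F
order_id=41: priority >= 4 AND channel = 'phone' → P
order_id=42: priority >= 4 AND channel = 'phone' → P
order_id=43: ELSE → G
order_id=44: priority >= 3 OR channel <> 'phone' → F
order_id=45: priority >= 3 OR channel <> 'phone' → F
order_id=46: priority >= 3 OR channel <> 'phone' → F
order_id=47: priority >= 3 OR channel <> 'phone' → F
order_id=48: priority >= 3 OR channel <> 'phone' → F
order_id=49: priority >= 3 OR channel <> 'phone' → F
order_id=50: ELSE → G
order_id=51: priority >= 3 OR channel <> 'phone' → F
order_id=52: priority >= 3 OR channel <> 'phone' → F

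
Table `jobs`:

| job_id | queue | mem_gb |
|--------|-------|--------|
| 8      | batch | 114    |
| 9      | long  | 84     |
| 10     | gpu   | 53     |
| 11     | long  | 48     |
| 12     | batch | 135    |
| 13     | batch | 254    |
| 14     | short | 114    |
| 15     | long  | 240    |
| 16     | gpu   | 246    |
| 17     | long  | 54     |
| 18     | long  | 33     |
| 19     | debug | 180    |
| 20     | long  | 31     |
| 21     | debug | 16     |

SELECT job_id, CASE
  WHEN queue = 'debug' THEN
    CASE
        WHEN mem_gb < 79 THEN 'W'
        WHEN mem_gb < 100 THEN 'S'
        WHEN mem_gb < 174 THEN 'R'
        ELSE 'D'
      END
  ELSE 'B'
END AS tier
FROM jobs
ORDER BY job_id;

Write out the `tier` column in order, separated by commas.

B, B, B, B, B, B, B, B, B, B, B, D, B, W

job_id=8: queue='batch' → outer ELSE → B
job_id=9: queue='long' → outer ELSE → B
job_id=10: queue='gpu' → outer ELSE → B
job_id=11: queue='long' → outer ELSE → B
job_id=12: queue='batch' → outer ELSE → B
job_id=13: queue='batch' → outer ELSE → B
job_id=14: queue='short' → outer ELSE → B
job_id=15: queue='long' → outer ELSE → B
job_id=16: queue='gpu' → outer ELSE → B
job_id=17: queue='long' → outer ELSE → B
job_id=18: queue='long' → outer ELSE → B
job_id=19: queue='debug' → inner[ELSE] → D
job_id=20: queue='long' → outer ELSE → B
job_id=21: queue='debug' → inner[mem_gb < 79] → W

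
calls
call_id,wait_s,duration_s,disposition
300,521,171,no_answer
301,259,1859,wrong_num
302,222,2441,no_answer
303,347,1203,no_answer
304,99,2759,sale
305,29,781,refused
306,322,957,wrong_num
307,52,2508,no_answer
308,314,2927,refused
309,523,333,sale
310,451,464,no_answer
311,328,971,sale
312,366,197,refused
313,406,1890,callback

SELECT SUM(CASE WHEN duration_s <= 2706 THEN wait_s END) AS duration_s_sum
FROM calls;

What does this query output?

3826

call_id=300: ✓ → 521
call_id=301: ✓ → 259
call_id=302: ✓ → 222
call_id=303: ✓ → 347
call_id=304: ✗
call_id=305: ✓ → 29
call_id=306: ✓ → 322
call_id=307: ✓ → 52
call_id=308: ✗
call_id=309: ✓ → 523
call_id=310: ✓ → 451
call_id=311: ✓ → 328
call_id=312: ✓ → 366
call_id=313: ✓ → 406
duration_s_sum = 521 + 259 + 222 + 347 + 29 + 322 + 52 + 523 + 451 + 328 + 366 + 406 = 3826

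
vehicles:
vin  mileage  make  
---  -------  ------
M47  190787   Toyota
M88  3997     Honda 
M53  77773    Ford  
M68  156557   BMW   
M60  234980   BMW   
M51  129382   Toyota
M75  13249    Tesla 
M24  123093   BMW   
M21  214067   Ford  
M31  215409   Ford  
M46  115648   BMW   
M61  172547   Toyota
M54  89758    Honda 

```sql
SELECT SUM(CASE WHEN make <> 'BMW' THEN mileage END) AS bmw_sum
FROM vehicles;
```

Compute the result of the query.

vin=M47: ✓ → 190787
vin=M88: ✓ → 3997
vin=M53: ✓ → 77773
vin=M68: ✗
vin=M60: ✗
vin=M51: ✓ → 129382
vin=M75: ✓ → 13249
vin=M24: ✗
vin=M21: ✓ → 214067
vin=M31: ✓ → 215409
vin=M46: ✗
vin=M61: ✓ → 172547
vin=M54: ✓ → 89758
bmw_sum = 190787 + 3997 + 77773 + 129382 + 13249 + 214067 + 215409 + 172547 + 89758 = 1106969

1106969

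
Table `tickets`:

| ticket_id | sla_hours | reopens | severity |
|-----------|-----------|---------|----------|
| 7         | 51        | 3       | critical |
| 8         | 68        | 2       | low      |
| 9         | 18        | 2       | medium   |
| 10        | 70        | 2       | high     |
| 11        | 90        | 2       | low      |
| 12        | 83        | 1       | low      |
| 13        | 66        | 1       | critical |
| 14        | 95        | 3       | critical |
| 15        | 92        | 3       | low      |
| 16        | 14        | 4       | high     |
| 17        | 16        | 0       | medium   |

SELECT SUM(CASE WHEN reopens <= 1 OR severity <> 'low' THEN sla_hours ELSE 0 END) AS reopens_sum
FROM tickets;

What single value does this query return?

ticket_id=7: ✓ → 51
ticket_id=8: ✗
ticket_id=9: ✓ → 18
ticket_id=10: ✓ → 70
ticket_id=11: ✗
ticket_id=12: ✓ → 83
ticket_id=13: ✓ → 66
ticket_id=14: ✓ → 95
ticket_id=15: ✗
ticket_id=16: ✓ → 14
ticket_id=17: ✓ → 16
reopens_sum = 51 + 18 + 70 + 83 + 66 + 95 + 14 + 16 = 413

413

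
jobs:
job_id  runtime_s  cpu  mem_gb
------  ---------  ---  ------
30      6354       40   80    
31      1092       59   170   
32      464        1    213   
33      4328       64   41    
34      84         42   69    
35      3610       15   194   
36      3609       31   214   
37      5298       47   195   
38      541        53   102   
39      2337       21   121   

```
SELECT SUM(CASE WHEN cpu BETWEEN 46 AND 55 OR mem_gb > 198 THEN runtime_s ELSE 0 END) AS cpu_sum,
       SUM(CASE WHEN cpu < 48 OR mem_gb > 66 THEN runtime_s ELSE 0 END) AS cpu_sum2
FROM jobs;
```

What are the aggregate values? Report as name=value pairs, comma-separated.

cpu_sum=9912, cpu_sum2=23389

[cpu_sum: cpu BETWEEN 46 AND 55 OR mem_gb > 198]
job_id=30: ✗
job_id=31: ✗
job_id=32: ✓ → 464
job_id=33: ✗
job_id=34: ✗
job_id=35: ✗
job_id=36: ✓ → 3609
job_id=37: ✓ → 5298
job_id=38: ✓ → 541
job_id=39: ✗
cpu_sum = 464 + 3609 + 5298 + 541 = 9912
—
[cpu_sum2: cpu < 48 OR mem_gb > 66]
job_id=30: ✓ → 6354
job_id=31: ✓ → 1092
job_id=32: ✓ → 464
job_id=33: ✗
job_id=34: ✓ → 84
job_id=35: ✓ → 3610
job_id=36: ✓ → 3609
job_id=37: ✓ → 5298
job_id=38: ✓ → 541
job_id=39: ✓ → 2337
cpu_sum2 = 6354 + 1092 + 464 + 84 + 3610 + 3609 + 5298 + 541 + 2337 = 23389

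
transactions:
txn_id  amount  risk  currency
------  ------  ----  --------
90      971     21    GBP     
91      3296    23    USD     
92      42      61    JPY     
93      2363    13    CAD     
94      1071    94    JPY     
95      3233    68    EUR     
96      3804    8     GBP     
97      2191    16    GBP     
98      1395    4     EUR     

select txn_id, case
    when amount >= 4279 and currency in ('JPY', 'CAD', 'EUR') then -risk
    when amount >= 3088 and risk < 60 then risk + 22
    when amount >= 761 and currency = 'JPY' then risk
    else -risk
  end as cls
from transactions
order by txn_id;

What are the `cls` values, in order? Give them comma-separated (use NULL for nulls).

-21, 45, -61, -13, 94, -68, 30, -16, -4

txn_id=90: ELSE → -21
txn_id=91: amount >= 3088 and risk < 60 → 45
txn_id=92: ELSE → -61
txn_id=93: ELSE → -13
txn_id=94: amount >= 761 and currency = 'JPY' → 94
txn_id=95: ELSE → -68
txn_id=96: amount >= 3088 and risk < 60 → 30
txn_id=97: ELSE → -16
txn_id=98: ELSE → -4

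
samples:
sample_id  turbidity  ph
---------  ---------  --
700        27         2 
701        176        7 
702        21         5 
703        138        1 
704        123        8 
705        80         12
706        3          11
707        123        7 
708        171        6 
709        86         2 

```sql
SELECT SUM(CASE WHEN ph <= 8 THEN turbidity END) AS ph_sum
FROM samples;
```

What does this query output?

sample_id=700: ✓ → 27
sample_id=701: ✓ → 176
sample_id=702: ✓ → 21
sample_id=703: ✓ → 138
sample_id=704: ✓ → 123
sample_id=705: ✗
sample_id=706: ✗
sample_id=707: ✓ → 123
sample_id=708: ✓ → 171
sample_id=709: ✓ → 86
ph_sum = 27 + 176 + 21 + 138 + 123 + 123 + 171 + 86 = 865

865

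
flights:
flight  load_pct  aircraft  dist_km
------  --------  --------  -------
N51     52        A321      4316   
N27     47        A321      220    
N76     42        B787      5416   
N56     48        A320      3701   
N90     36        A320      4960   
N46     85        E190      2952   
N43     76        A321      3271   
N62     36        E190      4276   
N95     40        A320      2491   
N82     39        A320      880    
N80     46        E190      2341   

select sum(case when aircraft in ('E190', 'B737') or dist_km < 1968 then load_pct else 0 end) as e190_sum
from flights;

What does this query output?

flight=N51: ✗
flight=N27: ✓ → 47
flight=N76: ✗
flight=N56: ✗
flight=N90: ✗
flight=N46: ✓ → 85
flight=N43: ✗
flight=N62: ✓ → 36
flight=N95: ✗
flight=N82: ✓ → 39
flight=N80: ✓ → 46
e190_sum = 47 + 85 + 36 + 39 + 46 = 253

253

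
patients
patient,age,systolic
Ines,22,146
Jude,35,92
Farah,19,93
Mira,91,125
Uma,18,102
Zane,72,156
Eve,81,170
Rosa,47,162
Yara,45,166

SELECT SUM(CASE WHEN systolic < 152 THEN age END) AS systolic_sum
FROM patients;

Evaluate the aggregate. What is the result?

patient=Ines: ✓ → 22
patient=Jude: ✓ → 35
patient=Farah: ✓ → 19
patient=Mira: ✓ → 91
patient=Uma: ✓ → 18
patient=Zane: ✗
patient=Eve: ✗
patient=Rosa: ✗
patient=Yara: ✗
systolic_sum = 22 + 35 + 19 + 91 + 18 = 185

185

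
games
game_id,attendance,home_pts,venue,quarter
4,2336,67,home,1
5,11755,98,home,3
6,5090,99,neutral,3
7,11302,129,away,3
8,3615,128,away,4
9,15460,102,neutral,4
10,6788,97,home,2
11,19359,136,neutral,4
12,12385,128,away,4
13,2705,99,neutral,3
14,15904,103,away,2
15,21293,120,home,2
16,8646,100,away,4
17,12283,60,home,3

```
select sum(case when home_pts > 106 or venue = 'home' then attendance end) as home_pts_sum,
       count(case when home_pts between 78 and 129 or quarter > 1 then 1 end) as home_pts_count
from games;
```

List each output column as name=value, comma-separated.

[home_pts_sum: home_pts > 106 or venue = 'home']
game_id=4: ✓ → 2336
game_id=5: ✓ → 11755
game_id=6: ✗
game_id=7: ✓ → 11302
game_id=8: ✓ → 3615
game_id=9: ✗
game_id=10: ✓ → 6788
game_id=11: ✓ → 19359
game_id=12: ✓ → 12385
game_id=13: ✗
game_id=14: ✗
game_id=15: ✓ → 21293
game_id=16: ✗
game_id=17: ✓ → 12283
home_pts_sum = 2336 + 11755 + 11302 + 3615 + 6788 + 19359 + 12385 + 21293 + 12283 = 101116
—
[home_pts_count: home_pts between 78 and 129 or quarter > 1]
game_id=4: ✗
game_id=5: ✓ → 1
game_id=6: ✓ → 1
game_id=7: ✓ → 1
game_id=8: ✓ → 1
game_id=9: ✓ → 1
game_id=10: ✓ → 1
game_id=11: ✓ → 1
game_id=12: ✓ → 1
game_id=13: ✓ → 1
game_id=14: ✓ → 1
game_id=15: ✓ → 1
game_id=16: ✓ → 1
game_id=17: ✓ → 1
home_pts_count = COUNT(1, 1, 1, 1, 1, 1, 1, 1, 1, 1, 1, 1, 1) = 13

home_pts_sum=101116, home_pts_count=13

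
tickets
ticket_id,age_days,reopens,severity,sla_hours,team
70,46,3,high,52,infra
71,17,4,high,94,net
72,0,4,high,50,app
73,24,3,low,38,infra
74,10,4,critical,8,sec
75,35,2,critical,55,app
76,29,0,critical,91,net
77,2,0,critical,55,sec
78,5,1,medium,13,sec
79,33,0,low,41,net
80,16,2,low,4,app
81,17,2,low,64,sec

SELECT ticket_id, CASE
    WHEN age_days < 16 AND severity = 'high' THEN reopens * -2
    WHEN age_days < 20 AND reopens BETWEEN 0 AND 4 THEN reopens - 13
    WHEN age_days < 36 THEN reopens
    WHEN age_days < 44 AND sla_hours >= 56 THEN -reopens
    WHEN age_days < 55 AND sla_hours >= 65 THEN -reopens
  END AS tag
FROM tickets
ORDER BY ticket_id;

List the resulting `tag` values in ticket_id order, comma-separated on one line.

ticket_id=70: (no match → NULL) → NULL
ticket_id=71: age_days < 20 AND reopens BETWEEN 0 AND 4 → -9
ticket_id=72: age_days < 16 AND severity = 'high' → -8
ticket_id=73: age_days < 36 → 3
ticket_id=74: age_days < 20 AND reopens BETWEEN 0 AND 4 → -9
ticket_id=75: age_days < 36 → 2
ticket_id=76: age_days < 36 → 0
ticket_id=77: age_days < 20 AND reopens BETWEEN 0 AND 4 → -13
ticket_id=78: age_days < 20 AND reopens BETWEEN 0 AND 4 → -12
ticket_id=79: age_days < 36 → 0
ticket_id=80: age_days < 20 AND reopens BETWEEN 0 AND 4 → -11
ticket_id=81: age_days < 20 AND reopens BETWEEN 0 AND 4 → -11

NULL, -9, -8, 3, -9, 2, 0, -13, -12, 0, -11, -11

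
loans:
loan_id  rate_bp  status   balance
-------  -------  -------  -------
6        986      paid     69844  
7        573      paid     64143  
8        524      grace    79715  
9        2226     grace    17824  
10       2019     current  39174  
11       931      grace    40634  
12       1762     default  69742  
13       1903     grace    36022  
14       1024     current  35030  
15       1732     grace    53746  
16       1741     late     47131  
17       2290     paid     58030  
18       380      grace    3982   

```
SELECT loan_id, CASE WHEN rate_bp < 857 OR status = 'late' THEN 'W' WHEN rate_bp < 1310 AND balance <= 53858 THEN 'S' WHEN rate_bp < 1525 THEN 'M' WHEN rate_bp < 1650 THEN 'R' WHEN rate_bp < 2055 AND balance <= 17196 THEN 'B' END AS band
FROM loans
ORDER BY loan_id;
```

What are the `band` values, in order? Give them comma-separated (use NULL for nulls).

loan_id=6: rate_bp < 1525 → M
loan_id=7: rate_bp < 857 OR status = 'late' → W
loan_id=8: rate_bp < 857 OR status = 'late' → W
loan_id=9: (no match → NULL) → NULL
loan_id=10: (no match → NULL) → NULL
loan_id=11: rate_bp < 1310 AND balance <= 53858 → S
loan_id=12: (no match → NULL) → NULL
loan_id=13: (no match → NULL) → NULL
loan_id=14: rate_bp < 1310 AND balance <= 53858 → S
loan_id=15: (no match → NULL) → NULL
loan_id=16: rate_bp < 857 OR status = 'late' → W
loan_id=17: (no match → NULL) → NULL
loan_id=18: rate_bp < 857 OR status = 'late' → W

M, W, W, NULL, NULL, S, NULL, NULL, S, NULL, W, NULL, W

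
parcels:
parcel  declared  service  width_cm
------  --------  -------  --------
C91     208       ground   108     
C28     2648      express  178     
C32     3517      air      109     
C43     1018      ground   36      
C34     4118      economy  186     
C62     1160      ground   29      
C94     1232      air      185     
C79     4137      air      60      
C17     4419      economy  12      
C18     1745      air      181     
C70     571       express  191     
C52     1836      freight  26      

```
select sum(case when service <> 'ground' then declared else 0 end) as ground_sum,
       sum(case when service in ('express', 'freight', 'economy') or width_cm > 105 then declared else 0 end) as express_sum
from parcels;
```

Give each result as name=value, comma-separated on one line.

[ground_sum: service <> 'ground']
parcel=C91: ✗
parcel=C28: ✓ → 2648
parcel=C32: ✓ → 3517
parcel=C43: ✗
parcel=C34: ✓ → 4118
parcel=C62: ✗
parcel=C94: ✓ → 1232
parcel=C79: ✓ → 4137
parcel=C17: ✓ → 4419
parcel=C18: ✓ → 1745
parcel=C70: ✓ → 571
parcel=C52: ✓ → 1836
ground_sum = 2648 + 3517 + 4118 + 1232 + 4137 + 4419 + 1745 + 571 + 1836 = 24223
—
[express_sum: service in ('express', 'freight', 'economy') or width_cm > 105]
parcel=C91: ✓ → 208
parcel=C28: ✓ → 2648
parcel=C32: ✓ → 3517
parcel=C43: ✗
parcel=C34: ✓ → 4118
parcel=C62: ✗
parcel=C94: ✓ → 1232
parcel=C79: ✗
parcel=C17: ✓ → 4419
parcel=C18: ✓ → 1745
parcel=C70: ✓ → 571
parcel=C52: ✓ → 1836
express_sum = 208 + 2648 + 3517 + 4118 + 1232 + 4419 + 1745 + 571 + 1836 = 20294

ground_sum=24223, express_sum=20294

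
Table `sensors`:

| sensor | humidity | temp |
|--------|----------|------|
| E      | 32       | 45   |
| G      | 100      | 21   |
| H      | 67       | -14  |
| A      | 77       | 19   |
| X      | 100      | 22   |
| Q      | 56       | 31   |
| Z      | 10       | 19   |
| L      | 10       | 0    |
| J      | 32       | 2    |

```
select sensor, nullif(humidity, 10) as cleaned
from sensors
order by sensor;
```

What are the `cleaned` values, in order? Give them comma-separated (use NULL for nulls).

sensor=A: humidity=77 vs 10: differ → 77
sensor=E: humidity=32 vs 10: differ → 32
sensor=G: humidity=100 vs 10: differ → 100
sensor=H: humidity=67 vs 10: differ → 67
sensor=J: humidity=32 vs 10: differ → 32
sensor=L: humidity=10 vs 10: equal → NULL
sensor=Q: humidity=56 vs 10: differ → 56
sensor=X: humidity=100 vs 10: differ → 100
sensor=Z: humidity=10 vs 10: equal → NULL

77, 32, 100, 67, 32, NULL, 56, 100, NULL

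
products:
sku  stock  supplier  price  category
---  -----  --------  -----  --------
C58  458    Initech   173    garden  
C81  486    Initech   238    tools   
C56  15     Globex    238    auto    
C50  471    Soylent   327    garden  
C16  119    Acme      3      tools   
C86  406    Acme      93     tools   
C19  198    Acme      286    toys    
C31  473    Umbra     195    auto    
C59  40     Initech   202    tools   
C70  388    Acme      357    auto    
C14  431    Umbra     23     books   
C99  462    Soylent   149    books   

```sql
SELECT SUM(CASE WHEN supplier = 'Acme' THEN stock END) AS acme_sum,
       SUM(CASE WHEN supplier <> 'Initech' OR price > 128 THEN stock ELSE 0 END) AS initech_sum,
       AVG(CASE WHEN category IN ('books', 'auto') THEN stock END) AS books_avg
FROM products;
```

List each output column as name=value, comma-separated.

acme_sum=1111, initech_sum=3947, books_avg=353.8

[acme_sum: supplier = 'Acme']
sku=C58: ✗
sku=C81: ✗
sku=C56: ✗
sku=C50: ✗
sku=C16: ✓ → 119
sku=C86: ✓ → 406
sku=C19: ✓ → 198
sku=C31: ✗
sku=C59: ✗
sku=C70: ✓ → 388
sku=C14: ✗
sku=C99: ✗
acme_sum = 119 + 406 + 198 + 388 = 1111
—
[initech_sum: supplier <> 'Initech' OR price > 128]
sku=C58: ✓ → 458
sku=C81: ✓ → 486
sku=C56: ✓ → 15
sku=C50: ✓ → 471
sku=C16: ✓ → 119
sku=C86: ✓ → 406
sku=C19: ✓ → 198
sku=C31: ✓ → 473
sku=C59: ✓ → 40
sku=C70: ✓ → 388
sku=C14: ✓ → 431
sku=C99: ✓ → 462
initech_sum = 458 + 486 + 15 + 471 + 119 + 406 + 198 + 473 + 40 + 388 + 431 + 462 = 3947
—
[books_avg: category IN ('books', 'auto')]
sku=C58: ✗
sku=C81: ✗
sku=C56: ✓ → 15
sku=C50: ✗
sku=C16: ✗
sku=C86: ✗
sku=C19: ✗
sku=C31: ✓ → 473
sku=C59: ✗
sku=C70: ✓ → 388
sku=C14: ✓ → 431
sku=C99: ✓ → 462
books_avg = (15 + 473 + 388 + 431 + 462) / 5 = 353.8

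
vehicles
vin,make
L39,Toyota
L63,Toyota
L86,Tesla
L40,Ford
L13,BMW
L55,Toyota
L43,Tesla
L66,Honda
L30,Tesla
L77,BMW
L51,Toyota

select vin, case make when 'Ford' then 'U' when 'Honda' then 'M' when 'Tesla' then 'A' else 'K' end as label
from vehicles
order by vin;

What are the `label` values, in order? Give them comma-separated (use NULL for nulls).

vin=L13: ELSE → K
vin=L30: make='Tesla' → A
vin=L39: ELSE → K
vin=L40: make='Ford' → U
vin=L43: make='Tesla' → A
vin=L51: ELSE → K
vin=L55: ELSE → K
vin=L63: ELSE → K
vin=L66: make='Honda' → M
vin=L77: ELSE → K
vin=L86: make='Tesla' → A

K, A, K, U, A, K, K, K, M, K, A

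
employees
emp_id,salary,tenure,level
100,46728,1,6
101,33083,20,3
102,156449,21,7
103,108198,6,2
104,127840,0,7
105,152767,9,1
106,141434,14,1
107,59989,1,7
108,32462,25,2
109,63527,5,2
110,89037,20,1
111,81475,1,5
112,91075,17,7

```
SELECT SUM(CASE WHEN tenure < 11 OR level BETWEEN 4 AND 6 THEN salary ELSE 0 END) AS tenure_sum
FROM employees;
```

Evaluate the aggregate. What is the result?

640524

emp_id=100: ✓ → 46728
emp_id=101: ✗
emp_id=102: ✗
emp_id=103: ✓ → 108198
emp_id=104: ✓ → 127840
emp_id=105: ✓ → 152767
emp_id=106: ✗
emp_id=107: ✓ → 59989
emp_id=108: ✗
emp_id=109: ✓ → 63527
emp_id=110: ✗
emp_id=111: ✓ → 81475
emp_id=112: ✗
tenure_sum = 46728 + 108198 + 127840 + 152767 + 59989 + 63527 + 81475 = 640524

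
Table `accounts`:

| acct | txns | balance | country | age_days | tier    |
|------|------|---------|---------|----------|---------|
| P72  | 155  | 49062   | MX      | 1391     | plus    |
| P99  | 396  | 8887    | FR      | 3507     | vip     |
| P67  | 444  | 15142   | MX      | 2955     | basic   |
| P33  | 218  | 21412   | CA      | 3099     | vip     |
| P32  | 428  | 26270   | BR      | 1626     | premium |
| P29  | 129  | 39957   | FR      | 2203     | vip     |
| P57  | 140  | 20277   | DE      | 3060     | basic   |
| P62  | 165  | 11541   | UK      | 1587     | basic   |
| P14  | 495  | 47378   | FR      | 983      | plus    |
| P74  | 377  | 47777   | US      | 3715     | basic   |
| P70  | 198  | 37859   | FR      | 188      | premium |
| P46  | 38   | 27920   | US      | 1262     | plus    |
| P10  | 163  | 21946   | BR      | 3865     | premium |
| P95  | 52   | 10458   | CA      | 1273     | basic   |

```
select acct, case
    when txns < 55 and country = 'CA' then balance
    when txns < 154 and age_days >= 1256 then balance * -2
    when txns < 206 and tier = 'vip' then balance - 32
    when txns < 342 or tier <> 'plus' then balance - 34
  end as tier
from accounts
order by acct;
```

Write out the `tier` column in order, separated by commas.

acct=P10: txns < 342 or tier <> 'plus' → 21912
acct=P14: (no match → NULL) → NULL
acct=P29: txns < 154 and age_days >= 1256 → -79914
acct=P32: txns < 342 or tier <> 'plus' → 26236
acct=P33: txns < 342 or tier <> 'plus' → 21378
acct=P46: txns < 154 and age_days >= 1256 → -55840
acct=P57: txns < 154 and age_days >= 1256 → -40554
acct=P62: txns < 342 or tier <> 'plus' → 11507
acct=P67: txns < 342 or tier <> 'plus' → 15108
acct=P70: txns < 342 or tier <> 'plus' → 37825
acct=P72: txns < 342 or tier <> 'plus' → 49028
acct=P74: txns < 342 or tier <> 'plus' → 47743
acct=P95: txns < 55 and country = 'CA' → 10458
acct=P99: txns < 342 or tier <> 'plus' → 8853

21912, NULL, -79914, 26236, 21378, -55840, -40554, 11507, 15108, 37825, 49028, 47743, 10458, 8853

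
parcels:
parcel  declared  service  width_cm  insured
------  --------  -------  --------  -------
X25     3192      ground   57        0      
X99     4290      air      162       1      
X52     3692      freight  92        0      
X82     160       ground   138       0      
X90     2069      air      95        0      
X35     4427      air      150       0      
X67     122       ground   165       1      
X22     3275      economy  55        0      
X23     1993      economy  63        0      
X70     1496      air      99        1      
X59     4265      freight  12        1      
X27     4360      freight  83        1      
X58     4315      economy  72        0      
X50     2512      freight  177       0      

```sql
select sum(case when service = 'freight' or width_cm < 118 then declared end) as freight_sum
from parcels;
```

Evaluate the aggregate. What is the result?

parcel=X25: ✓ → 3192
parcel=X99: ✗
parcel=X52: ✓ → 3692
parcel=X82: ✗
parcel=X90: ✓ → 2069
parcel=X35: ✗
parcel=X67: ✗
parcel=X22: ✓ → 3275
parcel=X23: ✓ → 1993
parcel=X70: ✓ → 1496
parcel=X59: ✓ → 4265
parcel=X27: ✓ → 4360
parcel=X58: ✓ → 4315
parcel=X50: ✓ → 2512
freight_sum = 3192 + 3692 + 2069 + 3275 + 1993 + 1496 + 4265 + 4360 + 4315 + 2512 = 31169

31169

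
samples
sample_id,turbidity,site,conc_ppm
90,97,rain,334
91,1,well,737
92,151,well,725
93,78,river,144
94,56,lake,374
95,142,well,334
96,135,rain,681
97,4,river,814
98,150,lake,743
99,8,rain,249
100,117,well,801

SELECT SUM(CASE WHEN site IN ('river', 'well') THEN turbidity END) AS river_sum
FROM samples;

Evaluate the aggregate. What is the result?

493

sample_id=90: ✗
sample_id=91: ✓ → 1
sample_id=92: ✓ → 151
sample_id=93: ✓ → 78
sample_id=94: ✗
sample_id=95: ✓ → 142
sample_id=96: ✗
sample_id=97: ✓ → 4
sample_id=98: ✗
sample_id=99: ✗
sample_id=100: ✓ → 117
river_sum = 1 + 151 + 78 + 142 + 4 + 117 = 493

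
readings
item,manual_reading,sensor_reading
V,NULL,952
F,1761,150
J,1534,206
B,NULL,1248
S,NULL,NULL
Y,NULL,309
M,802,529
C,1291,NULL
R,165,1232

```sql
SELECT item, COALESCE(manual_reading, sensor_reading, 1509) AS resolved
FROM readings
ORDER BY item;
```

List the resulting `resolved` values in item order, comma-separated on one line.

1248, 1291, 1761, 1534, 802, 165, 1509, 952, 309

item=B: manual_reading=NULL, sensor_reading=1248 → 1248
item=C: manual_reading=1291 → 1291
item=F: manual_reading=1761 → 1761
item=J: manual_reading=1534 → 1534
item=M: manual_reading=802 → 802
item=R: manual_reading=165 → 165
item=S: manual_reading=NULL, sensor_reading=NULL, → literal 1509 → 1509
item=V: manual_reading=NULL, sensor_reading=952 → 952
item=Y: manual_reading=NULL, sensor_reading=309 → 309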